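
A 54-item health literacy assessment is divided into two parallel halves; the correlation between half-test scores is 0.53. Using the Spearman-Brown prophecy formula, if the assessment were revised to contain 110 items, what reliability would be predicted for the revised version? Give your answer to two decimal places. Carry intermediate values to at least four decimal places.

0.82

Full-test reliability from the split-half r: r_full = 2(0.53)/(1 + 0.53) = 0.6928
Then adjust to 110 items: n = 110/54 = 2.0370
r_new = n·r_full / (1 + (n − 1)·r_full) = 1.4112 / 1.7184 ≈ 0.8212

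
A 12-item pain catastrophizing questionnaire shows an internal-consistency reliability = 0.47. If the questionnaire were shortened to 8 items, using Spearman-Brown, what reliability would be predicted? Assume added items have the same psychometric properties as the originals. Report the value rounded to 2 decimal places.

The new length is 8/12 = 0.6667 times the old.
Spearman-Brown: r_new = n·r / (1 + (n − 1)·r)
r_new = 0.6667·0.47 / [1 + (0.6667 − 1)·0.47]
     = 0.3133 / 0.8433 = 0.3715

0.37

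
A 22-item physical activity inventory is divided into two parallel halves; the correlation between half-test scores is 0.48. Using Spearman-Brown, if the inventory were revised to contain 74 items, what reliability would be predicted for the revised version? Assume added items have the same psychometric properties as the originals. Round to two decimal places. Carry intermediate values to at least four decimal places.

0.86

Spearman-Brown correction (n = 2): r_full = 2·0.48/(1 + 0.48) = 0.6486
Then adjust to 74 items: n = 74/22 = 3.3636
r_new = n·r_full / (1 + (n − 1)·r_full) = 2.1816 / 2.5330 ≈ 0.8613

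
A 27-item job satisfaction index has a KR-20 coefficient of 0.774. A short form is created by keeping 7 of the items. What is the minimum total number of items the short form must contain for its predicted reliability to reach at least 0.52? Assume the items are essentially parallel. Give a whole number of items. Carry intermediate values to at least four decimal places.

First, r for the 7-item form: n = 7/27 = 0.2593, so r_7 = 0.2593·0.774/(1 + (0.2593 − 1)·0.774) = 0.4704
Length factor from the short form to reach 0.52: n' = 0.52(1 − 0.4704) / [0.4704(1 − 0.52)] ≈ 1.2197
Items = 1.2197 × 7 ≈ 8.54 → 9

9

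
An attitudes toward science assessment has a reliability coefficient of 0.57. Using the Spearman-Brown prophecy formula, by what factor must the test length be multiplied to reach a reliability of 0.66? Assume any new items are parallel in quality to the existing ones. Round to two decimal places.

Rearranging the Spearman-Brown formula for n,
n = r_target (1 − r_old) / [ r_old (1 − r_target) ]
n = 0.66(1 − 0.57) / [0.57(1 − 0.66)]
n = 0.2838 / 0.1938 ≈ 1.4644

1.46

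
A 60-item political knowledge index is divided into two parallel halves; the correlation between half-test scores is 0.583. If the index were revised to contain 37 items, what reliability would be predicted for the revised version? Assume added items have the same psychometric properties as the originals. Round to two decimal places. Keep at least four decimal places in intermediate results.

0.63

Full-test reliability from the split-half r: r_full = 2(0.583)/(1 + 0.583) = 0.7366
Then adjust to 37 items: n = 37/60 = 0.6167
r_new = n·r_full / (1 + (n − 1)·r_full) = 0.4543 / 0.7177 ≈ 0.6330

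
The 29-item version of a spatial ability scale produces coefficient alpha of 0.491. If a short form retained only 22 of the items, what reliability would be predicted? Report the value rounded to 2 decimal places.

0.42

Length ratio n = 22/29 = 0.7586
r_new = (0.7586 × 0.491) / (1 + (0.7586 − 1) × 0.491)
     = 0.3725 / 0.8815 = 0.4226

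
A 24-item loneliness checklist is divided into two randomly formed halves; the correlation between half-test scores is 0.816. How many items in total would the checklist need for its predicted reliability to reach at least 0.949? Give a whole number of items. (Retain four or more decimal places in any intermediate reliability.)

51

r_full = 2(0.816)/(1 + 0.816) = 0.8987
Solve Spearman-Brown for n: n = 0.949(1 − 0.8987) / [0.8987(1 − 0.949)] = 2.0974
Required items = 2.0974 × 24 = 50.34, so 51 items.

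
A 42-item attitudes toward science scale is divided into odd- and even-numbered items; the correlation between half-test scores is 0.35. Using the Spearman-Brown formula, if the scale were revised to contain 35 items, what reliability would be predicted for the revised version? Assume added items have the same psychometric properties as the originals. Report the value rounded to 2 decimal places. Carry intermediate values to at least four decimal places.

0.47

First correct the split-half correlation to full-test reliability: r_full = 2 × 0.35 / (1 + 0.35) ≈ 0.5185
Then adjust to 35 items: n = 35/42 = 0.8333
r_new = n·r_full / (1 + (n − 1)·r_full) = 0.4321 / 0.9136 ≈ 0.4730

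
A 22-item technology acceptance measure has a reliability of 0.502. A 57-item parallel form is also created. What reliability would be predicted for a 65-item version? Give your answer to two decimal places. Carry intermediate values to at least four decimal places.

0.75

The 57-item form is not needed; work directly from the 22-item form with n = 65/22 = 2.9545.
r_{65} = n·r / (1 + (n − 1)·r) = 1.4832 / 1.9812 ≈ 0.7486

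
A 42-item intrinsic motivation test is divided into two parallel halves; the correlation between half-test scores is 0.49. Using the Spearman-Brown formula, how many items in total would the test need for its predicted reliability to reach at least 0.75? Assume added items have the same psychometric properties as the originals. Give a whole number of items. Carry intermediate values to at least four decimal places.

66

Corrected full-test reliability: r_full = 2 × 0.49 / (1 + 0.49) ≈ 0.6577
n = r_tgt(1 − r_full) / [r_full(1 − r_tgt)] = 0.75 × 0.3423 / (0.6577 × 0.25) ≈ 1.5614
Required items = 1.5614 × 42 = 65.58, so 66 items.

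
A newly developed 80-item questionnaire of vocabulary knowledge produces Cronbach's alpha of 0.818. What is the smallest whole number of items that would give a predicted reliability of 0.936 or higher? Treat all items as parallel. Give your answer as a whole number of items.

n = 0.936(1 − 0.818) / [0.818(1 − 0.936)]
  = 0.170352 / 0.052352 = 3.2540
3.2540 × 80 = 260.32 → 261 items

261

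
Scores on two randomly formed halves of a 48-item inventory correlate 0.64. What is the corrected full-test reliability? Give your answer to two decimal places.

The full test is twice the length of either half (n = 2).
r_full = 2r_hh / (1 + r_hh) = 2 × 0.64 / (1 + 0.64)
       = 1.2800 / 1.6400 = 0.7805

0.78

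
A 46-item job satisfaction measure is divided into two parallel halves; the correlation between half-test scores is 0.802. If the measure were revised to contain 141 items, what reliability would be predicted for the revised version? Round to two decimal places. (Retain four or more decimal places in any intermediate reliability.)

First correct the split-half correlation to full-test reliability: r_full = 2 × 0.802 / (1 + 0.802) ≈ 0.8901
Then adjust to 141 items: n = 141/46 = 3.0652
r_new = n·r_full / (1 + (n − 1)·r_full) = 2.7283 / 2.8382 ≈ 0.9613

0.96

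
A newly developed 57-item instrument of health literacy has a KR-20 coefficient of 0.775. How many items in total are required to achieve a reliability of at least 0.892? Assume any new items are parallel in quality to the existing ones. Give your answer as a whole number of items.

137

Invert Spearman-Brown to solve for n:
n = r_target (1 − r_old) / [ r_old (1 − r_target) ]
n = [0.892 × 0.225] / [0.775 × 0.108]
  = 0.200700 / 0.083700 = 2.3978
2.3978 × 57 = 136.67 → 137 items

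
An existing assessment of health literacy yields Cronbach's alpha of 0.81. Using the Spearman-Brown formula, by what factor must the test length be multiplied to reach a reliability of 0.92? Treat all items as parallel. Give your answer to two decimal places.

Rearranging the Spearman-Brown formula for n,
n = r_target (1 − r_old) / [ r_old (1 − r_target) ]
n = 0.92 × (1 − 0.81) / [ 0.81 × (1 − 0.92) ]
  = 0.1748 / 0.0648 = 2.6975

2.70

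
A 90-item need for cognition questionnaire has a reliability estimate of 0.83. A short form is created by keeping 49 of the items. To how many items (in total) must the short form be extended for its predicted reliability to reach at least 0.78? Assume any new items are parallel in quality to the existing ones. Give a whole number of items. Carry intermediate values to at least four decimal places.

66

Short-form reliability: n = 49/90 = 0.5444; r_49 = n·r/(1+(n−1)r) ≈ 0.7266
Length factor from the short form to reach 0.78: n' = 0.78(1 − 0.7266) / [0.7266(1 − 0.78)] ≈ 1.3341
Total items = 1.3341 × 49 = 65.37, rounded up to 66.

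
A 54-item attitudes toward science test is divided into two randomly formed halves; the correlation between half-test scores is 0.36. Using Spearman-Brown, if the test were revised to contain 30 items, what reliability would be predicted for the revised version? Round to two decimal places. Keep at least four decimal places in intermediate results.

First correct the split-half correlation to full-test reliability: r_full = 2 × 0.36 / (1 + 0.36) ≈ 0.5294
Then adjust to 30 items: n = 30/54 = 0.5556
r_new = n·r_full / (1 + (n − 1)·r_full) = 0.2941 / 0.7647 ≈ 0.3846

0.38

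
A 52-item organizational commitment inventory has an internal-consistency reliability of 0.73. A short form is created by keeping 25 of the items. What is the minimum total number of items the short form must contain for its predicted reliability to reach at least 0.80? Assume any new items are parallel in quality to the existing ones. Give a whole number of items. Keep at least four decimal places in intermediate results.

77

First, r for the 25-item form: n = 25/52 = 0.4808, so r_25 = 0.4808·0.73/(1 + (0.4808 − 1)·0.73) = 0.5652
Length factor from the short form to reach 0.80: n' = 0.80(1 − 0.5652) / [0.5652(1 − 0.80)] ≈ 3.0771
Items = 3.0771 × 25 ≈ 76.93 → 77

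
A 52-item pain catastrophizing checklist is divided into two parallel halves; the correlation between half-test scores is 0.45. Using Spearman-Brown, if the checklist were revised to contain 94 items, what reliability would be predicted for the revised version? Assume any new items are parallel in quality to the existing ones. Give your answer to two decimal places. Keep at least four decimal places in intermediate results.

0.75

Spearman-Brown correction (n = 2): r_full = 2·0.45/(1 + 0.45) = 0.6207
Then adjust to 94 items: n = 94/52 = 1.8077
r_new = n·r_full / (1 + (n − 1)·r_full) = 1.1220 / 1.5013 ≈ 0.7474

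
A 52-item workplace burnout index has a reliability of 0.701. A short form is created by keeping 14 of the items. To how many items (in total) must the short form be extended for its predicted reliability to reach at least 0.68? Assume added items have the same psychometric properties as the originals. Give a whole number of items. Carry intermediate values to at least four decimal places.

48

Short-form reliability: n = 14/52 = 0.2692; r_14 = n·r/(1+(n−1)r) ≈ 0.3869
Then solve for n' with r_old = 0.3869, r_target = 0.68: n' = 0.68(1 − 0.3869)/[0.3869(1 − 0.68)] = 3.3674
Items = 3.3674 × 14 ≈ 47.14 → 48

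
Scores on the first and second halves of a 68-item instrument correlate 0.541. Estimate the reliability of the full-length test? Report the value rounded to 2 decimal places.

Each half is half the length of the full test, so the full test is n = 2 times a half.
r_full = 2(0.541) / (1 + 0.541)
r_full = 1.0820 / 1.5410 ≈ 0.7021

0.70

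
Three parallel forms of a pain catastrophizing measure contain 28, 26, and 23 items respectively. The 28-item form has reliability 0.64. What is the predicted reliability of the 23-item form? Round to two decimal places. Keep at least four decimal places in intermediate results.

Only the ratio of lengths matters: n = 23/28 = 0.8214
r_{23} = n·r / (1 + (n − 1)·r) = 0.5257 / 0.8857 ≈ 0.5935

0.59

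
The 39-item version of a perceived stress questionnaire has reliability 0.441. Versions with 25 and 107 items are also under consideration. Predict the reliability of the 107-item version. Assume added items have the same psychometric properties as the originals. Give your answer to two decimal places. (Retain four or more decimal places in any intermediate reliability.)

0.68

Only the ratio of lengths matters: n = 107/39 = 2.7436
r_{107} = n·r / (1 + (n − 1)·r) = 1.2099 / 1.7689 ≈ 0.6840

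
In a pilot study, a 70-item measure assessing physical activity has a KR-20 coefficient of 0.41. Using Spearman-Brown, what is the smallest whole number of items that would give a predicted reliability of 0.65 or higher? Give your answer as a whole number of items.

n = [0.65 × 0.59] / [0.41 × 0.35]
n = 0.3835 / 0.1435 ≈ 2.6725
Items needed = n × 70 = 2.6725 × 70 ≈ 187.07 → round up to 188

188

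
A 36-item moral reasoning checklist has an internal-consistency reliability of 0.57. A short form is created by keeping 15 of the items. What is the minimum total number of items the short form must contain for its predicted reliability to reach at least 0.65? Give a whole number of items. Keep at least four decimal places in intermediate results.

First, r for the 15-item form: n = 15/36 = 0.4167, so r_15 = 0.4167·0.57/(1 + (0.4167 − 1)·0.57) = 0.3558
Then solve for n' with r_old = 0.3558, r_target = 0.65: n' = 0.65(1 − 0.3558)/[0.3558(1 − 0.65)] = 3.3625
Total items = 3.3625 × 15 = 50.44, rounded up to 51.

51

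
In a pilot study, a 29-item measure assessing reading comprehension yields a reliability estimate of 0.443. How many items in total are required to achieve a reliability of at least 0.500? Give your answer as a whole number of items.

Rearranging the Spearman-Brown formula for n,
n = r_target (1 − r_old) / [ r_old (1 − r_target) ]
n = [0.500 × 0.557] / [0.443 × 0.500]
  = 0.278500 / 0.221500 = 1.2573
So the test needs 1.2573 × 29 ≈ 36.46 items; rounding up, 37.

37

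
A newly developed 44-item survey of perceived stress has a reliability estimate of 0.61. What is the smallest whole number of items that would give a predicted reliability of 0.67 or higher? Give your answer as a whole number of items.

58

Rearranging the Spearman-Brown formula for n,
n = r_target (1 − r_old) / [ r_old (1 − r_target) ]
n = 0.67(1 − 0.61) / [0.61(1 − 0.67)]
  = 0.2613 / 0.2013 = 1.2981
So the test needs 1.2981 × 44 ≈ 57.12 items; rounding up, 58.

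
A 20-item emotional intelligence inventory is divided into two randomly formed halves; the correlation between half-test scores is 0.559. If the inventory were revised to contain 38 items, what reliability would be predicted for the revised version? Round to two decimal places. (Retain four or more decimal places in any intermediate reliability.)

Spearman-Brown correction (n = 2): r_full = 2·0.559/(1 + 0.559) = 0.7171
Length factor from 20 to 38 items: n = 38/20 = 1.9000
r_new = n·r_full / (1 + (n − 1)·r_full) = 1.3625 / 1.6454 ≈ 0.8281

0.83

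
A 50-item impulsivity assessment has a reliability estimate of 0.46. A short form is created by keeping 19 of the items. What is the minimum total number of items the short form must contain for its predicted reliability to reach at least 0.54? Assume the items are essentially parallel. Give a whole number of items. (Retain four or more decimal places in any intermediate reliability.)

First, r for the 19-item form: n = 19/50 = 0.3800, so r_19 = 0.3800·0.46/(1 + (0.3800 − 1)·0.46) = 0.2445
Length factor from the short form to reach 0.54: n' = 0.54(1 − 0.2445) / [0.2445(1 − 0.54)] ≈ 3.6274
Items = 3.6274 × 19 ≈ 68.92 → 69

69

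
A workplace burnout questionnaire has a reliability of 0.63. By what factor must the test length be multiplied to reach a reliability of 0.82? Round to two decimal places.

Rearranging the Spearman-Brown formula for n,
n = r_target (1 − r_old) / [ r_old (1 − r_target) ]
n = 0.82(1 − 0.63) / [0.63(1 − 0.82)]
  = 0.3034 / 0.1134 = 2.6755

2.68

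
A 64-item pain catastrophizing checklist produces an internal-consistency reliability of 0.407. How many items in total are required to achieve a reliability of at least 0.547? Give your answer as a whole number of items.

n = 0.547 × (1 − 0.407) / [ 0.407 × (1 − 0.547) ]
  = 0.324371 / 0.184371 = 1.7593
Items needed = n × 64 = 1.7593 × 64 ≈ 112.60 → round up to 113

113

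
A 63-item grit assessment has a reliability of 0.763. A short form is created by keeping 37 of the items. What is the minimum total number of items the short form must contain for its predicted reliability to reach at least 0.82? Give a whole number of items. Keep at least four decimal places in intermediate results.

First, r for the 37-item form: n = 37/63 = 0.5873, so r_37 = 0.5873·0.763/(1 + (0.5873 − 1)·0.763) = 0.6541
Length factor from the short form to reach 0.82: n' = 0.82(1 − 0.6541) / [0.6541(1 − 0.82)] ≈ 2.4091
Total items = 2.4091 × 37 = 89.14, rounded up to 90.

90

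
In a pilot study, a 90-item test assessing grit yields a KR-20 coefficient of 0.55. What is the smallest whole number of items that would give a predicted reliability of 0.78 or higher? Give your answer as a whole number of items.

Invert Spearman-Brown to solve for n:
n = r*(1 − r) / [ r (1 − r*) ]
n = 0.78(1 − 0.55) / [0.55(1 − 0.78)]
  = 0.3510 / 0.1210 = 2.9008
So the test needs 2.9008 × 90 ≈ 261.07 items; rounding up, 262.

262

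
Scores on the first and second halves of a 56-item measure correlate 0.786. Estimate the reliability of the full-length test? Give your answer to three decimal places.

0.880

r_full = 2r_hh / (1 + r_hh) = 2 × 0.786 / (1 + 0.786)
       = 1.5720 / 1.7860 = 0.8802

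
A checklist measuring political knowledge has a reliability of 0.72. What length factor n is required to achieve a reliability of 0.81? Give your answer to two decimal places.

n = 0.81 × (1 − 0.72) / [ 0.72 × (1 − 0.81) ]
n = 0.2268 / 0.1368 ≈ 1.6579

1.66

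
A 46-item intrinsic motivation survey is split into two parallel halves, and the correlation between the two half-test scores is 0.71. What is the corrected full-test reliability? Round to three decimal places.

Apply the Spearman-Brown correction with n = 2:
r_full = 2(0.71) / (1 + 0.71)
       = 1.4200 / 1.7100 = 0.8304

0.830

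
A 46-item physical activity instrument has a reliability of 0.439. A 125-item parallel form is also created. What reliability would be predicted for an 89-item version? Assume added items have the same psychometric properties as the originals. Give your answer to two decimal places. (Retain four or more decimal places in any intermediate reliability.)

The 125-item form is not needed; work directly from the 46-item form with n = 89/46 = 1.9348.
r_{89} = n·r / (1 + (n − 1)·r) = 0.8494 / 1.4104 ≈ 0.6022

0.60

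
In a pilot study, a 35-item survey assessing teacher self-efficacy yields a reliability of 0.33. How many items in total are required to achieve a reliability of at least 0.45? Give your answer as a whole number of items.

59

n = 0.45 × (1 − 0.33) / [ 0.33 × (1 − 0.45) ]
  = 0.3015 / 0.1815 = 1.6612
So the test needs 1.6612 × 35 ≈ 58.14 items; rounding up, 59.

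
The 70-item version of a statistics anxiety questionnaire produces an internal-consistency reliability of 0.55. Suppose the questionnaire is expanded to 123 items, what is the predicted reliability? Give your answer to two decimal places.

Length ratio n = 123/70 = 1.7571
r_new = 1.7571·0.55 / [1 + (1.7571 − 1)·0.55]
     = 0.9664 / 1.4164 = 0.6823

0.68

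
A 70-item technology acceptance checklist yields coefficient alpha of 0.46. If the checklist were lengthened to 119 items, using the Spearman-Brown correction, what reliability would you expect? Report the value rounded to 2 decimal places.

0.59

The new length is 119/70 = 1.7 times the old.
By Spearman-Brown, r_new = n r / (1 + (n − 1) r).
r_new = (1.7 × 0.46) / (1 + (1.7 − 1) × 0.46)
     = 0.7820 / 1.3220 = 0.5915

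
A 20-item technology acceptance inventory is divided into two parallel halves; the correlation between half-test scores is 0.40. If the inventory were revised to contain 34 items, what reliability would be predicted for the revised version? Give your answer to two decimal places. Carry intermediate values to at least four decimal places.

First correct the split-half correlation to full-test reliability: r_full = 2 × 0.40 / (1 + 0.40) ≈ 0.5714
Length factor from 20 to 34 items: n = 34/20 = 1.7000
r_new = n·r_full / (1 + (n − 1)·r_full) = 0.9714 / 1.4000 ≈ 0.6939

0.69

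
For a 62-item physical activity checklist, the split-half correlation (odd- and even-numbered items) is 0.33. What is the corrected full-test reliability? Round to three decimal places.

0.496

Each half is half the length of the full test, so the full test is n = 2 times a half.
r_full = 2(0.33) / (1 + 0.33)
       = 0.6600 / 1.3300 = 0.4962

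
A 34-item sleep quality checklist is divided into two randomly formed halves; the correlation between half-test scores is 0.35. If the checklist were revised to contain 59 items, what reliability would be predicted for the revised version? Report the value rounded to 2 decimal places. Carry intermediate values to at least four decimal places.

0.65

Full-test reliability from the split-half r: r_full = 2(0.35)/(1 + 0.35) = 0.5185
Then adjust to 59 items: n = 59/34 = 1.7353
r_new = n·r_full / (1 + (n − 1)·r_full) = 0.8998 / 1.3813 ≈ 0.6514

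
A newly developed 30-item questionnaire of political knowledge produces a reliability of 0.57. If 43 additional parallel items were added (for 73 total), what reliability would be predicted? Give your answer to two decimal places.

The new length is 73/30 = 2.4333 times the old.
By Spearman-Brown, r_new = n r / (1 + (n − 1) r).
r_new = (2.4333 × 0.57) / (1 + (2.4333 − 1) × 0.57)
     = 1.3870 / 1.8170 = 0.7633

0.76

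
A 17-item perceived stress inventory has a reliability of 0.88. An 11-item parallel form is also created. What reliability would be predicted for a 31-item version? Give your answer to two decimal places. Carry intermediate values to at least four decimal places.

0.93

The 11-item form is not needed; work directly from the 17-item form with n = 31/17 = 1.8235.
r_{31} = n·r / (1 + (n − 1)·r) = 1.6047 / 1.7247 ≈ 0.9304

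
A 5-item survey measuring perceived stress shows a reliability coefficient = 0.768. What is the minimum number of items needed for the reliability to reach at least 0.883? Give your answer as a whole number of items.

n = 0.883(1 − 0.768) / [0.768(1 − 0.883)]
n = 0.204856 / 0.089856 ≈ 2.2798
2.2798 × 5 = 11.40 → 12 items

12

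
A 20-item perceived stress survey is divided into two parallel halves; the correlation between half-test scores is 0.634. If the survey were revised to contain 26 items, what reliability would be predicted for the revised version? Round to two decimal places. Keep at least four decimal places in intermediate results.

0.82

First correct the split-half correlation to full-test reliability: r_full = 2 × 0.634 / (1 + 0.634) ≈ 0.7760
Length factor from 20 to 26 items: n = 26/20 = 1.3000
r_new = n·r_full / (1 + (n − 1)·r_full) = 1.0088 / 1.2328 ≈ 0.8183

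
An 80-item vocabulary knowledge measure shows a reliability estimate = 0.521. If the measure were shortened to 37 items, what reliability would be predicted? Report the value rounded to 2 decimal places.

0.33

The new length is 37/80 = 0.4625 times the old.
Apply the Spearman-Brown prophecy formula, r' = nr / [1 + (n − 1)r]:
r_new = (0.4625 × 0.521) / (1 + (0.4625 − 1) × 0.521)
     = 0.2410 / 0.7200 = 0.3347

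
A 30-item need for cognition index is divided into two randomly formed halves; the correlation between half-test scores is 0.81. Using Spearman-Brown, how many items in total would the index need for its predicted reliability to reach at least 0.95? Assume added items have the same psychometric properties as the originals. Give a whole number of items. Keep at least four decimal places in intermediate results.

67

r_full = 2(0.81)/(1 + 0.81) = 0.8950
n = r_tgt(1 − r_full) / [r_full(1 − r_tgt)] = 0.95 × 0.1050 / (0.8950 × 0.05) ≈ 2.2291
Items = 2.2291 × 30 ≈ 66.87 → 67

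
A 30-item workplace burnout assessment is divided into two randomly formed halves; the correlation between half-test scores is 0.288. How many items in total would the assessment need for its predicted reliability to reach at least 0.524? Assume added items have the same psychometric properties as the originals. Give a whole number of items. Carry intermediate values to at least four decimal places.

Corrected full-test reliability: r_full = 2 × 0.288 / (1 + 0.288) ≈ 0.4472
n = r_tgt(1 − r_full) / [r_full(1 − r_tgt)] = 0.524 × 0.5528 / (0.4472 × 0.476) ≈ 1.3608
Items = 1.3608 × 30 ≈ 40.82 → 41

41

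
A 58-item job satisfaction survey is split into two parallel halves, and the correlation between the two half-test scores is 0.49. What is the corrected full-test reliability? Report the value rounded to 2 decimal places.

0.66

Apply the Spearman-Brown correction with n = 2:
r_full = 2r_hh / (1 + r_hh) = 2 × 0.49 / (1 + 0.49)
       = 0.9800 / 1.4900 = 0.6577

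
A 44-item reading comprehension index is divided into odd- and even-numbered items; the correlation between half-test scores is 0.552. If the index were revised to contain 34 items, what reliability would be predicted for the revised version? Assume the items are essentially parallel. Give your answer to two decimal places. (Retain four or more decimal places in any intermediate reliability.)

0.66

Spearman-Brown correction (n = 2): r_full = 2·0.552/(1 + 0.552) = 0.7113
Then adjust to 34 items: n = 34/44 = 0.7727
r_new = n·r_full / (1 + (n − 1)·r_full) = 0.5496 / 0.8383 ≈ 0.6556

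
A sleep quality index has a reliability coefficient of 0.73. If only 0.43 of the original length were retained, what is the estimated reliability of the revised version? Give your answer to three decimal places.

Spearman-Brown: r_new = n·r / (1 + (n − 1)·r)
r_new = (0.43 × 0.73) / (1 + (0.43 − 1) × 0.73)
r_new = 0.3139 / 0.5839 ≈ 0.5376

0.538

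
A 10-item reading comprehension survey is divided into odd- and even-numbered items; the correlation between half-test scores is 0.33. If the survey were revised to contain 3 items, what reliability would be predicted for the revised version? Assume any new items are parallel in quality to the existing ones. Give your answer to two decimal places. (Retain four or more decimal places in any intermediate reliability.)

First correct the split-half correlation to full-test reliability: r_full = 2 × 0.33 / (1 + 0.33) ≈ 0.4962
Length factor from 10 to 3 items: n = 3/10 = 0.3000
r_new = n·r_full / (1 + (n − 1)·r_full) = 0.1489 / 0.6527 ≈ 0.2281

0.23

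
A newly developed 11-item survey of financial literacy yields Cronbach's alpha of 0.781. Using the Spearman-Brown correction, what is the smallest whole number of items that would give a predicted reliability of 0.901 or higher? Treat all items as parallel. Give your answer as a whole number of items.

29

n = [0.901 × 0.219] / [0.781 × 0.099]
  = 0.197319 / 0.077319 = 2.5520
2.5520 × 11 = 28.07 → 29 items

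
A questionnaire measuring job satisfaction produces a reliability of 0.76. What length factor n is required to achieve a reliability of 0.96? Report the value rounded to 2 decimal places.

7.58

Invert Spearman-Brown to solve for n:
n = r_target (1 − r_old) / [ r_old (1 − r_target) ]
n = [0.96 × 0.24] / [0.76 × 0.04]
  = 0.2304 / 0.0304 = 7.5789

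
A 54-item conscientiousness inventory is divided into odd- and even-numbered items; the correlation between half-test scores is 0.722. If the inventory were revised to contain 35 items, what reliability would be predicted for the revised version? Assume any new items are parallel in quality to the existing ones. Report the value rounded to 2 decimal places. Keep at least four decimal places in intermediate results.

0.77

Spearman-Brown correction (n = 2): r_full = 2·0.722/(1 + 0.722) = 0.8386
Length factor from 54 to 35 items: n = 35/54 = 0.6481
r_new = n·r_full / (1 + (n − 1)·r_full) = 0.5435 / 0.7049 ≈ 0.7710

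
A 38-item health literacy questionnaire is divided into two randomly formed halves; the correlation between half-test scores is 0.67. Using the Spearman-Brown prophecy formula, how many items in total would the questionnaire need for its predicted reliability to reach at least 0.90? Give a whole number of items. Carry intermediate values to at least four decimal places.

85

r_full = 2(0.67)/(1 + 0.67) = 0.8024
Solve Spearman-Brown for n: n = 0.90(1 − 0.8024) / [0.8024(1 − 0.90)] = 2.2164
Items = 2.2164 × 38 ≈ 84.22 → 85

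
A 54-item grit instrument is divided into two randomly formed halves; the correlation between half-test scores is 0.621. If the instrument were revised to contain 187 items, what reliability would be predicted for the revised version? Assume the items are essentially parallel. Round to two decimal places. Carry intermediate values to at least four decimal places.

Full-test reliability from the split-half r: r_full = 2(0.621)/(1 + 0.621) = 0.7662
Then adjust to 187 items: n = 187/54 = 3.4630
r_new = n·r_full / (1 + (n − 1)·r_full) = 2.6534 / 2.8872 ≈ 0.9190

0.92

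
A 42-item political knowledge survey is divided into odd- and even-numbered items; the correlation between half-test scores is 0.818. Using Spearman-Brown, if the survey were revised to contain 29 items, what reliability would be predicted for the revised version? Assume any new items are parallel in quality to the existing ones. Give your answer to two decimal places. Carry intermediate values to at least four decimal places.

0.86

Full-test reliability from the split-half r: r_full = 2(0.818)/(1 + 0.818) = 0.8999
Then adjust to 29 items: n = 29/42 = 0.6905
r_new = n·r_full / (1 + (n − 1)·r_full) = 0.6214 / 0.7215 ≈ 0.8613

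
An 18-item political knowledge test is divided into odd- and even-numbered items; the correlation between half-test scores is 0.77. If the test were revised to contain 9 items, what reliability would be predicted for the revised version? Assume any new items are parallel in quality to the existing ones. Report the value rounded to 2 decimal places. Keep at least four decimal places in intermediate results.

0.77

Spearman-Brown correction (n = 2): r_full = 2·0.77/(1 + 0.77) = 0.8701
Length factor from 18 to 9 items: n = 9/18 = 0.5000
r_new = n·r_full / (1 + (n − 1)·r_full) = 0.4350 / 0.5650 ≈ 0.7699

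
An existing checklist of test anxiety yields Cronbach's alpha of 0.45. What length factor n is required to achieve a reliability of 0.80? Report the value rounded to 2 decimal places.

n = 0.80 × (1 − 0.45) / [ 0.45 × (1 − 0.80) ]
  = 0.4400 / 0.0900 = 4.8889

4.89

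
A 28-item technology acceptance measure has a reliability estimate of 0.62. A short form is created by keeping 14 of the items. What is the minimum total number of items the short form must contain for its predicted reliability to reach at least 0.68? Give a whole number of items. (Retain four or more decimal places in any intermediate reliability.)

37

Short-form reliability: n = 14/28 = 0.5000; r_14 = n·r/(1+(n−1)r) ≈ 0.4493
Then solve for n' with r_old = 0.4493, r_target = 0.68: n' = 0.68(1 − 0.4493)/[0.4493(1 − 0.68)] = 2.6046
Total items = 2.6046 × 14 = 36.46, rounded up to 37.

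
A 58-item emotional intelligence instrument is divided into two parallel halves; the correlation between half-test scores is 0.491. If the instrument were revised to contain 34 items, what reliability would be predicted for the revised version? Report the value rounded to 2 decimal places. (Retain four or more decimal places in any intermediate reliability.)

0.53

Full-test reliability from the split-half r: r_full = 2(0.491)/(1 + 0.491) = 0.6586
Then adjust to 34 items: n = 34/58 = 0.5862
r_new = n·r_full / (1 + (n − 1)·r_full) = 0.3861 / 0.7275 ≈ 0.5307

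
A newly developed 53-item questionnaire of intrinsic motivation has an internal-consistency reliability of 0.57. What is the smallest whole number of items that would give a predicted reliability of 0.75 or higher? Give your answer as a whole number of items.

Invert Spearman-Brown to solve for n:
n = r*(1 − r) / [ r (1 − r*) ]
n = [0.75 × 0.43] / [0.57 × 0.25]
n = 0.3225 / 0.1425 ≈ 2.2632
2.2632 × 53 = 119.95 → 120 items

120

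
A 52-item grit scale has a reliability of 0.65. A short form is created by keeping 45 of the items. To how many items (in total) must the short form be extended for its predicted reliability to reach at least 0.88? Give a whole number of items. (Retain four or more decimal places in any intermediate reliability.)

206

First, r for the 45-item form: n = 45/52 = 0.8654, so r_45 = 0.8654·0.65/(1 + (0.8654 − 1)·0.65) = 0.6164
Length factor from the short form to reach 0.88: n' = 0.88(1 − 0.6164) / [0.6164(1 − 0.88)] ≈ 4.5637
Total items = 4.5637 × 45 = 205.37, rounded up to 206.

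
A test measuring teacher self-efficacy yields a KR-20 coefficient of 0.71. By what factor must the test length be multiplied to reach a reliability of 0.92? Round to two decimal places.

4.70

Invert Spearman-Brown to solve for n:
n = r_target (1 − r_old) / [ r_old (1 − r_target) ]
n = 0.92(1 − 0.71) / [0.71(1 − 0.92)]
n = 0.2668 / 0.0568 ≈ 4.6972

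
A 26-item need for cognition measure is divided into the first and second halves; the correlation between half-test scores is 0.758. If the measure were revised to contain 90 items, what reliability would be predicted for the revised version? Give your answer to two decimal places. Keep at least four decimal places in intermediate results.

0.96

First correct the split-half correlation to full-test reliability: r_full = 2 × 0.758 / (1 + 0.758) ≈ 0.8623
Then adjust to 90 items: n = 90/26 = 3.4615
r_new = n·r_full / (1 + (n − 1)·r_full) = 2.9849 / 3.1226 ≈ 0.9559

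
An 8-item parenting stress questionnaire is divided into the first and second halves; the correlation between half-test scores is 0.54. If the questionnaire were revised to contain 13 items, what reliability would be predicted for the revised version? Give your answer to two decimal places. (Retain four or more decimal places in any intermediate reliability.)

0.79

First correct the split-half correlation to full-test reliability: r_full = 2 × 0.54 / (1 + 0.54) ≈ 0.7013
Length factor from 8 to 13 items: n = 13/8 = 1.6250
r_new = n·r_full / (1 + (n − 1)·r_full) = 1.1396 / 1.4383 ≈ 0.7923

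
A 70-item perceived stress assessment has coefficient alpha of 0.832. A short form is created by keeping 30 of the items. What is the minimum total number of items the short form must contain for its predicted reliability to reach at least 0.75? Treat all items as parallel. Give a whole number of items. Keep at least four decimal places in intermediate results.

43

First, r for the 30-item form: n = 30/70 = 0.4286, so r_30 = 0.4286·0.832/(1 + (0.4286 − 1)·0.832) = 0.6798
Then solve for n' with r_old = 0.6798, r_target = 0.75: n' = 0.75(1 − 0.6798)/[0.6798(1 − 0.75)] = 1.4131
Items = 1.4131 × 30 ≈ 42.39 → 43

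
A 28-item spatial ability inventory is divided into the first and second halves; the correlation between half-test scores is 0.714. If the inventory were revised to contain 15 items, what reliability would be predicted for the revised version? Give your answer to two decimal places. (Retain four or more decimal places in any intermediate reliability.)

0.73

Full-test reliability from the split-half r: r_full = 2(0.714)/(1 + 0.714) = 0.8331
Then adjust to 15 items: n = 15/28 = 0.5357
r_new = n·r_full / (1 + (n − 1)·r_full) = 0.4463 / 0.6132 ≈ 0.7278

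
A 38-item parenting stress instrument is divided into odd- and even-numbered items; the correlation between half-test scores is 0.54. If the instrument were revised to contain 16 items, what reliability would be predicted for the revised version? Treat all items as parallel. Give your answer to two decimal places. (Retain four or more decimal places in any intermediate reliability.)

First correct the split-half correlation to full-test reliability: r_full = 2 × 0.54 / (1 + 0.54) ≈ 0.7013
Then adjust to 16 items: n = 16/38 = 0.4211
r_new = n·r_full / (1 + (n − 1)·r_full) = 0.2953 / 0.5940 ≈ 0.4971

0.50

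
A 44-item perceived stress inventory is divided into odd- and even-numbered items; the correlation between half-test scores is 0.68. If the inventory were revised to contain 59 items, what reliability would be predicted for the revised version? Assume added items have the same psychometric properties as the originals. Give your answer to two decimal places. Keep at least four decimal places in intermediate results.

0.85

First correct the split-half correlation to full-test reliability: r_full = 2 × 0.68 / (1 + 0.68) ≈ 0.8095
Length factor from 44 to 59 items: n = 59/44 = 1.3409
r_new = n·r_full / (1 + (n − 1)·r_full) = 1.0855 / 1.2760 ≈ 0.8507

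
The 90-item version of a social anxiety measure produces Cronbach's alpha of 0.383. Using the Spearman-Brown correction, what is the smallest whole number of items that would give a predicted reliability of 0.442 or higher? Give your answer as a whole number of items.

115

n = [0.442 × 0.617] / [0.383 × 0.558]
  = 0.272714 / 0.213714 = 1.2761
1.2761 × 90 = 114.85 → 115 items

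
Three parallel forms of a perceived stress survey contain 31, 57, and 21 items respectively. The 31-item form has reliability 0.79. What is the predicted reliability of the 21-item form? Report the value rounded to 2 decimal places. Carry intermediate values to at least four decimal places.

Only the ratio of lengths matters: n = 21/31 = 0.6774
r_{21} = n·r / (1 + (n − 1)·r) = 0.5351 / 0.7451 ≈ 0.7182

0.72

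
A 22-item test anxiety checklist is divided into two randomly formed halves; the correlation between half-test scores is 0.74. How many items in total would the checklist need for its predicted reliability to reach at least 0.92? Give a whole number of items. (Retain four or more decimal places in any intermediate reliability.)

Corrected full-test reliability: r_full = 2 × 0.74 / (1 + 0.74) ≈ 0.8506
n = r_tgt(1 − r_full) / [r_full(1 − r_tgt)] = 0.92 × 0.1494 / (0.8506 × 0.08) ≈ 2.0199
Items = 2.0199 × 22 ≈ 44.44 → 45

45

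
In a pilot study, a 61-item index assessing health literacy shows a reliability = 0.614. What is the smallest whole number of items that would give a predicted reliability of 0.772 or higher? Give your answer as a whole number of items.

130

n = [0.772 × 0.386] / [0.614 × 0.228]
n = 0.297992 / 0.139992 ≈ 2.1286
So the test needs 2.1286 × 61 ≈ 129.84 items; rounding up, 130.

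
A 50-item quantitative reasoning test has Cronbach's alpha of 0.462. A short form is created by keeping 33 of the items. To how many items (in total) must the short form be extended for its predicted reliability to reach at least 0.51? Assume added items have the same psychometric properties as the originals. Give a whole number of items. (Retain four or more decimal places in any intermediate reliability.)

Short-form reliability: n = 33/50 = 0.6600; r_33 = n·r/(1+(n−1)r) ≈ 0.3617
Length factor from the short form to reach 0.51: n' = 0.51(1 − 0.3617) / [0.3617(1 − 0.51)] ≈ 1.8368
Items = 1.8368 × 33 ≈ 60.61 → 61

61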